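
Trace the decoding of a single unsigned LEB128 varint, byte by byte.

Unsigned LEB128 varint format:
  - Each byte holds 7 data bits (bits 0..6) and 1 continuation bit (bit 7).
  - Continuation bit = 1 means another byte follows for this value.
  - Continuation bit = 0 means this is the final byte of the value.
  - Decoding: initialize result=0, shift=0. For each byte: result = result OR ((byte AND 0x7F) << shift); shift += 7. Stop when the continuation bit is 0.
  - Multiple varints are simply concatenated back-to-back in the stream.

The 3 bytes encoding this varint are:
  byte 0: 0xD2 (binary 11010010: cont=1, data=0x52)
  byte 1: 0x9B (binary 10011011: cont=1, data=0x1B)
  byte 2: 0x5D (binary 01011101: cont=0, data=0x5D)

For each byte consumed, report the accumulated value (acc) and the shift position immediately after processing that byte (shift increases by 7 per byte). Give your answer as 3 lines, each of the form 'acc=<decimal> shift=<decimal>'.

Answer: acc=82 shift=7
acc=3538 shift=14
acc=1527250 shift=21

Derivation:
byte 0=0xD2: payload=0x52=82, contrib = 82<<0 = 82; acc -> 82, shift -> 7
byte 1=0x9B: payload=0x1B=27, contrib = 27<<7 = 3456; acc -> 3538, shift -> 14
byte 2=0x5D: payload=0x5D=93, contrib = 93<<14 = 1523712; acc -> 1527250, shift -> 21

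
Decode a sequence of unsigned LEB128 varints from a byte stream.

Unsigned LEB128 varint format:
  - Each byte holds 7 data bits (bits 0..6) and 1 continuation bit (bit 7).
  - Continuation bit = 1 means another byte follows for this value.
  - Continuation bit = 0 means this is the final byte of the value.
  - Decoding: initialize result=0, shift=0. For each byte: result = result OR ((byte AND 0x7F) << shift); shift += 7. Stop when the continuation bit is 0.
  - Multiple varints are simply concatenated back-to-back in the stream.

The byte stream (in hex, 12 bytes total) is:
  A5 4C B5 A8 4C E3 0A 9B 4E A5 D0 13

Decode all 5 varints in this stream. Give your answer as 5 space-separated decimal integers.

Answer: 9765 1250357 1379 10011 321573

Derivation:
  byte[0]=0xA5 cont=1 payload=0x25=37: acc |= 37<<0 -> acc=37 shift=7
  byte[1]=0x4C cont=0 payload=0x4C=76: acc |= 76<<7 -> acc=9765 shift=14 [end]
Varint 1: bytes[0:2] = A5 4C -> value 9765 (2 byte(s))
  byte[2]=0xB5 cont=1 payload=0x35=53: acc |= 53<<0 -> acc=53 shift=7
  byte[3]=0xA8 cont=1 payload=0x28=40: acc |= 40<<7 -> acc=5173 shift=14
  byte[4]=0x4C cont=0 payload=0x4C=76: acc |= 76<<14 -> acc=1250357 shift=21 [end]
Varint 2: bytes[2:5] = B5 A8 4C -> value 1250357 (3 byte(s))
  byte[5]=0xE3 cont=1 payload=0x63=99: acc |= 99<<0 -> acc=99 shift=7
  byte[6]=0x0A cont=0 payload=0x0A=10: acc |= 10<<7 -> acc=1379 shift=14 [end]
Varint 3: bytes[5:7] = E3 0A -> value 1379 (2 byte(s))
  byte[7]=0x9B cont=1 payload=0x1B=27: acc |= 27<<0 -> acc=27 shift=7
  byte[8]=0x4E cont=0 payload=0x4E=78: acc |= 78<<7 -> acc=10011 shift=14 [end]
Varint 4: bytes[7:9] = 9B 4E -> value 10011 (2 byte(s))
  byte[9]=0xA5 cont=1 payload=0x25=37: acc |= 37<<0 -> acc=37 shift=7
  byte[10]=0xD0 cont=1 payload=0x50=80: acc |= 80<<7 -> acc=10277 shift=14
  byte[11]=0x13 cont=0 payload=0x13=19: acc |= 19<<14 -> acc=321573 shift=21 [end]
Varint 5: bytes[9:12] = A5 D0 13 -> value 321573 (3 byte(s))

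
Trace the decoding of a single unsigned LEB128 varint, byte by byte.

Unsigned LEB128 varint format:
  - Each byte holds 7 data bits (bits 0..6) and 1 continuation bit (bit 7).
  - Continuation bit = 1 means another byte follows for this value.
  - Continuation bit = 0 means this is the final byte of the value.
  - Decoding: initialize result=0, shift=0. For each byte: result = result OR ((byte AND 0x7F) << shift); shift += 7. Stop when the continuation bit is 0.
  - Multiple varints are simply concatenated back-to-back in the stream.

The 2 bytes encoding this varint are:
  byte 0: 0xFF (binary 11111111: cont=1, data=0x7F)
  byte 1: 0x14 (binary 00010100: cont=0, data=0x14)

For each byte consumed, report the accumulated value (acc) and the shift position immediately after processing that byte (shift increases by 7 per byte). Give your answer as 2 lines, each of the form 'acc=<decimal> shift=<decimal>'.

Answer: acc=127 shift=7
acc=2687 shift=14

Derivation:
byte 0=0xFF: payload=0x7F=127, contrib = 127<<0 = 127; acc -> 127, shift -> 7
byte 1=0x14: payload=0x14=20, contrib = 20<<7 = 2560; acc -> 2687, shift -> 14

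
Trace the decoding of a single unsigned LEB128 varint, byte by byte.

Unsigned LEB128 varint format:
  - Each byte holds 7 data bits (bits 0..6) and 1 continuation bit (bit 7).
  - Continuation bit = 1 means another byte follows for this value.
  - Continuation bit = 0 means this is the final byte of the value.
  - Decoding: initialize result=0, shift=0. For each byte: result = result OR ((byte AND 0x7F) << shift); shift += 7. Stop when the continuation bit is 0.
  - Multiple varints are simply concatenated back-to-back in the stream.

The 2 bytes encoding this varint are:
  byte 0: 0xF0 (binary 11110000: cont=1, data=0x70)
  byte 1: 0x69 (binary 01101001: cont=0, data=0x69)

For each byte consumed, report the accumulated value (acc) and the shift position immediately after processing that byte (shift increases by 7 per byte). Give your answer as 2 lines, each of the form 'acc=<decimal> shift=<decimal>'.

byte 0=0xF0: payload=0x70=112, contrib = 112<<0 = 112; acc -> 112, shift -> 7
byte 1=0x69: payload=0x69=105, contrib = 105<<7 = 13440; acc -> 13552, shift -> 14

Answer: acc=112 shift=7
acc=13552 shift=14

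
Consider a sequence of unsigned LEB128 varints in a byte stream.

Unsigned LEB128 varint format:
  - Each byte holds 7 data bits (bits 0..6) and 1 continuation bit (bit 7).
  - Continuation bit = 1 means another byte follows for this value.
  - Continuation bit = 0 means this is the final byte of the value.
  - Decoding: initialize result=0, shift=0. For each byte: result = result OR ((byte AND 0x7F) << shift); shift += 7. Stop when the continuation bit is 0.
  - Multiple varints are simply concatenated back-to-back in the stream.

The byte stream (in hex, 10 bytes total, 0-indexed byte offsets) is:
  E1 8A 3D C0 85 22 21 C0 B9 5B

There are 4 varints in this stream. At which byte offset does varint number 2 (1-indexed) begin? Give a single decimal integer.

Answer: 3

Derivation:
  byte[0]=0xE1 cont=1 payload=0x61=97: acc |= 97<<0 -> acc=97 shift=7
  byte[1]=0x8A cont=1 payload=0x0A=10: acc |= 10<<7 -> acc=1377 shift=14
  byte[2]=0x3D cont=0 payload=0x3D=61: acc |= 61<<14 -> acc=1000801 shift=21 [end]
Varint 1: bytes[0:3] = E1 8A 3D -> value 1000801 (3 byte(s))
  byte[3]=0xC0 cont=1 payload=0x40=64: acc |= 64<<0 -> acc=64 shift=7
  byte[4]=0x85 cont=1 payload=0x05=5: acc |= 5<<7 -> acc=704 shift=14
  byte[5]=0x22 cont=0 payload=0x22=34: acc |= 34<<14 -> acc=557760 shift=21 [end]
Varint 2: bytes[3:6] = C0 85 22 -> value 557760 (3 byte(s))
  byte[6]=0x21 cont=0 payload=0x21=33: acc |= 33<<0 -> acc=33 shift=7 [end]
Varint 3: bytes[6:7] = 21 -> value 33 (1 byte(s))
  byte[7]=0xC0 cont=1 payload=0x40=64: acc |= 64<<0 -> acc=64 shift=7
  byte[8]=0xB9 cont=1 payload=0x39=57: acc |= 57<<7 -> acc=7360 shift=14
  byte[9]=0x5B cont=0 payload=0x5B=91: acc |= 91<<14 -> acc=1498304 shift=21 [end]
Varint 4: bytes[7:10] = C0 B9 5B -> value 1498304 (3 byte(s))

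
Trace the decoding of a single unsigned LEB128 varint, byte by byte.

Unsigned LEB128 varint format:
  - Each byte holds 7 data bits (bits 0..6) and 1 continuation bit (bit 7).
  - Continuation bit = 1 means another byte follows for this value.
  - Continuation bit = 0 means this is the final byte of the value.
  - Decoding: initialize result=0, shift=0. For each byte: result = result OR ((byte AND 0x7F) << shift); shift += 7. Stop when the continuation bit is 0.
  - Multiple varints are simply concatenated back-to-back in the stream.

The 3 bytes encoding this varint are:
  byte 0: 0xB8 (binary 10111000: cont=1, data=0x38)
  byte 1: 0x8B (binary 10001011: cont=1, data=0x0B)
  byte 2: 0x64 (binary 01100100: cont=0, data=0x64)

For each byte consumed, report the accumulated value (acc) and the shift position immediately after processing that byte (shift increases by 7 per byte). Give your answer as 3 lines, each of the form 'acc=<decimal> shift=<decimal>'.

Answer: acc=56 shift=7
acc=1464 shift=14
acc=1639864 shift=21

Derivation:
byte 0=0xB8: payload=0x38=56, contrib = 56<<0 = 56; acc -> 56, shift -> 7
byte 1=0x8B: payload=0x0B=11, contrib = 11<<7 = 1408; acc -> 1464, shift -> 14
byte 2=0x64: payload=0x64=100, contrib = 100<<14 = 1638400; acc -> 1639864, shift -> 21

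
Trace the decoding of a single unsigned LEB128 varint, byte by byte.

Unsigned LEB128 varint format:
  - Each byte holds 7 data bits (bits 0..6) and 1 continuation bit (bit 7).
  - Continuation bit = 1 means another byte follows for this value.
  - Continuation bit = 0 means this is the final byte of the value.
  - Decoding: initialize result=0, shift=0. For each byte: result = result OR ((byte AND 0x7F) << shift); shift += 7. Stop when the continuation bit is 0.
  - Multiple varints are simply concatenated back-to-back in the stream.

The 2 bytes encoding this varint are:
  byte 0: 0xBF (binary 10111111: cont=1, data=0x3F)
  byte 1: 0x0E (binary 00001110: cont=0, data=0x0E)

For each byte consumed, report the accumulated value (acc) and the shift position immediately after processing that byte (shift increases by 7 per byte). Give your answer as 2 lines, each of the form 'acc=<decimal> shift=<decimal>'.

Answer: acc=63 shift=7
acc=1855 shift=14

Derivation:
byte 0=0xBF: payload=0x3F=63, contrib = 63<<0 = 63; acc -> 63, shift -> 7
byte 1=0x0E: payload=0x0E=14, contrib = 14<<7 = 1792; acc -> 1855, shift -> 14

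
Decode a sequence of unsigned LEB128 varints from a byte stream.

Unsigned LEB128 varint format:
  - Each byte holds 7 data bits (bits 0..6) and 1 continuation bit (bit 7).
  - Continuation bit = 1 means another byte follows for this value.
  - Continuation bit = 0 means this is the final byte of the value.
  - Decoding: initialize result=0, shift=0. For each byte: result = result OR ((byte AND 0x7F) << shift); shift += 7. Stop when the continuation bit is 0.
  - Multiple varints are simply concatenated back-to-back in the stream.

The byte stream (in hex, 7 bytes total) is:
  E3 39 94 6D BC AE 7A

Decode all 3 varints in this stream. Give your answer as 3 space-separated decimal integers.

  byte[0]=0xE3 cont=1 payload=0x63=99: acc |= 99<<0 -> acc=99 shift=7
  byte[1]=0x39 cont=0 payload=0x39=57: acc |= 57<<7 -> acc=7395 shift=14 [end]
Varint 1: bytes[0:2] = E3 39 -> value 7395 (2 byte(s))
  byte[2]=0x94 cont=1 payload=0x14=20: acc |= 20<<0 -> acc=20 shift=7
  byte[3]=0x6D cont=0 payload=0x6D=109: acc |= 109<<7 -> acc=13972 shift=14 [end]
Varint 2: bytes[2:4] = 94 6D -> value 13972 (2 byte(s))
  byte[4]=0xBC cont=1 payload=0x3C=60: acc |= 60<<0 -> acc=60 shift=7
  byte[5]=0xAE cont=1 payload=0x2E=46: acc |= 46<<7 -> acc=5948 shift=14
  byte[6]=0x7A cont=0 payload=0x7A=122: acc |= 122<<14 -> acc=2004796 shift=21 [end]
Varint 3: bytes[4:7] = BC AE 7A -> value 2004796 (3 byte(s))

Answer: 7395 13972 2004796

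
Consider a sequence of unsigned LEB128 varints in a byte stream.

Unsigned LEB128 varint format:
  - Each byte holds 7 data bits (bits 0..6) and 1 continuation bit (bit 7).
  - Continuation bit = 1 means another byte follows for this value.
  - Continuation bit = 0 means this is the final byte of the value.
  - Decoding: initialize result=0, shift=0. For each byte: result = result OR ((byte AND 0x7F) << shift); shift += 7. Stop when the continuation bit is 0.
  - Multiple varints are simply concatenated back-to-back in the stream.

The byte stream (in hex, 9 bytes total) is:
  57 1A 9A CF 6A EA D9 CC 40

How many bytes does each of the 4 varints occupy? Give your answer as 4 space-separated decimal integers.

  byte[0]=0x57 cont=0 payload=0x57=87: acc |= 87<<0 -> acc=87 shift=7 [end]
Varint 1: bytes[0:1] = 57 -> value 87 (1 byte(s))
  byte[1]=0x1A cont=0 payload=0x1A=26: acc |= 26<<0 -> acc=26 shift=7 [end]
Varint 2: bytes[1:2] = 1A -> value 26 (1 byte(s))
  byte[2]=0x9A cont=1 payload=0x1A=26: acc |= 26<<0 -> acc=26 shift=7
  byte[3]=0xCF cont=1 payload=0x4F=79: acc |= 79<<7 -> acc=10138 shift=14
  byte[4]=0x6A cont=0 payload=0x6A=106: acc |= 106<<14 -> acc=1746842 shift=21 [end]
Varint 3: bytes[2:5] = 9A CF 6A -> value 1746842 (3 byte(s))
  byte[5]=0xEA cont=1 payload=0x6A=106: acc |= 106<<0 -> acc=106 shift=7
  byte[6]=0xD9 cont=1 payload=0x59=89: acc |= 89<<7 -> acc=11498 shift=14
  byte[7]=0xCC cont=1 payload=0x4C=76: acc |= 76<<14 -> acc=1256682 shift=21
  byte[8]=0x40 cont=0 payload=0x40=64: acc |= 64<<21 -> acc=135474410 shift=28 [end]
Varint 4: bytes[5:9] = EA D9 CC 40 -> value 135474410 (4 byte(s))

Answer: 1 1 3 4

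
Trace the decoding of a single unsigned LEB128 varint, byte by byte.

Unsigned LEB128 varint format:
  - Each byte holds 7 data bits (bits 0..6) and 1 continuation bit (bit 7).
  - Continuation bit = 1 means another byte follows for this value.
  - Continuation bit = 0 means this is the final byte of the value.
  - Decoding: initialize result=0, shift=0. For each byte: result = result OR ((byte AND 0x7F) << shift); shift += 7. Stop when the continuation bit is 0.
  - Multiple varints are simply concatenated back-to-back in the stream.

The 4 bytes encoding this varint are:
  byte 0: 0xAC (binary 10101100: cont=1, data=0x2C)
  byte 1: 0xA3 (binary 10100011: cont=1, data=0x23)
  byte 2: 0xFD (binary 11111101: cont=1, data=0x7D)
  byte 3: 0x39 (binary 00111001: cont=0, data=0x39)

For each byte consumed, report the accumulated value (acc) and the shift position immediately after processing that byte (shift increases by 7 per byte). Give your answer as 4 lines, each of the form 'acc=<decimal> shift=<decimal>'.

byte 0=0xAC: payload=0x2C=44, contrib = 44<<0 = 44; acc -> 44, shift -> 7
byte 1=0xA3: payload=0x23=35, contrib = 35<<7 = 4480; acc -> 4524, shift -> 14
byte 2=0xFD: payload=0x7D=125, contrib = 125<<14 = 2048000; acc -> 2052524, shift -> 21
byte 3=0x39: payload=0x39=57, contrib = 57<<21 = 119537664; acc -> 121590188, shift -> 28

Answer: acc=44 shift=7
acc=4524 shift=14
acc=2052524 shift=21
acc=121590188 shift=28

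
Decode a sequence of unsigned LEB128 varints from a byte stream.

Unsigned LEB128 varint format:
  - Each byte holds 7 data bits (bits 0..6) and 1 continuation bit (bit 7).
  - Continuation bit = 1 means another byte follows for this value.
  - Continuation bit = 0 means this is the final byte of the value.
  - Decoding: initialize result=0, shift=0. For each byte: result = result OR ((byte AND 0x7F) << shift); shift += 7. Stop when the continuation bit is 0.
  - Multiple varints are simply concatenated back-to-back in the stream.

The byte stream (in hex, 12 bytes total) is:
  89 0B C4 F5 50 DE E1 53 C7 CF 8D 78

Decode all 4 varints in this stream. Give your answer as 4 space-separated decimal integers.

Answer: 1417 1325764 1372382 251881415

Derivation:
  byte[0]=0x89 cont=1 payload=0x09=9: acc |= 9<<0 -> acc=9 shift=7
  byte[1]=0x0B cont=0 payload=0x0B=11: acc |= 11<<7 -> acc=1417 shift=14 [end]
Varint 1: bytes[0:2] = 89 0B -> value 1417 (2 byte(s))
  byte[2]=0xC4 cont=1 payload=0x44=68: acc |= 68<<0 -> acc=68 shift=7
  byte[3]=0xF5 cont=1 payload=0x75=117: acc |= 117<<7 -> acc=15044 shift=14
  byte[4]=0x50 cont=0 payload=0x50=80: acc |= 80<<14 -> acc=1325764 shift=21 [end]
Varint 2: bytes[2:5] = C4 F5 50 -> value 1325764 (3 byte(s))
  byte[5]=0xDE cont=1 payload=0x5E=94: acc |= 94<<0 -> acc=94 shift=7
  byte[6]=0xE1 cont=1 payload=0x61=97: acc |= 97<<7 -> acc=12510 shift=14
  byte[7]=0x53 cont=0 payload=0x53=83: acc |= 83<<14 -> acc=1372382 shift=21 [end]
Varint 3: bytes[5:8] = DE E1 53 -> value 1372382 (3 byte(s))
  byte[8]=0xC7 cont=1 payload=0x47=71: acc |= 71<<0 -> acc=71 shift=7
  byte[9]=0xCF cont=1 payload=0x4F=79: acc |= 79<<7 -> acc=10183 shift=14
  byte[10]=0x8D cont=1 payload=0x0D=13: acc |= 13<<14 -> acc=223175 shift=21
  byte[11]=0x78 cont=0 payload=0x78=120: acc |= 120<<21 -> acc=251881415 shift=28 [end]
Varint 4: bytes[8:12] = C7 CF 8D 78 -> value 251881415 (4 byte(s))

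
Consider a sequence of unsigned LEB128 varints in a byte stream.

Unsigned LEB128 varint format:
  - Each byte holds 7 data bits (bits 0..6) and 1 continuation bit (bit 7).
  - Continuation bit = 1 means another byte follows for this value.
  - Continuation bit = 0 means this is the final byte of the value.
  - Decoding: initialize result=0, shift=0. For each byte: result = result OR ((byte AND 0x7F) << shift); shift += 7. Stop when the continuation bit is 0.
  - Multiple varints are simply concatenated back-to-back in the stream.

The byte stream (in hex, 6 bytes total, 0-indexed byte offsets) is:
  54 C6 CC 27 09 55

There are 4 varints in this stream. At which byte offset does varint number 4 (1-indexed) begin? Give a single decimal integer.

Answer: 5

Derivation:
  byte[0]=0x54 cont=0 payload=0x54=84: acc |= 84<<0 -> acc=84 shift=7 [end]
Varint 1: bytes[0:1] = 54 -> value 84 (1 byte(s))
  byte[1]=0xC6 cont=1 payload=0x46=70: acc |= 70<<0 -> acc=70 shift=7
  byte[2]=0xCC cont=1 payload=0x4C=76: acc |= 76<<7 -> acc=9798 shift=14
  byte[3]=0x27 cont=0 payload=0x27=39: acc |= 39<<14 -> acc=648774 shift=21 [end]
Varint 2: bytes[1:4] = C6 CC 27 -> value 648774 (3 byte(s))
  byte[4]=0x09 cont=0 payload=0x09=9: acc |= 9<<0 -> acc=9 shift=7 [end]
Varint 3: bytes[4:5] = 09 -> value 9 (1 byte(s))
  byte[5]=0x55 cont=0 payload=0x55=85: acc |= 85<<0 -> acc=85 shift=7 [end]
Varint 4: bytes[5:6] = 55 -> value 85 (1 byte(s))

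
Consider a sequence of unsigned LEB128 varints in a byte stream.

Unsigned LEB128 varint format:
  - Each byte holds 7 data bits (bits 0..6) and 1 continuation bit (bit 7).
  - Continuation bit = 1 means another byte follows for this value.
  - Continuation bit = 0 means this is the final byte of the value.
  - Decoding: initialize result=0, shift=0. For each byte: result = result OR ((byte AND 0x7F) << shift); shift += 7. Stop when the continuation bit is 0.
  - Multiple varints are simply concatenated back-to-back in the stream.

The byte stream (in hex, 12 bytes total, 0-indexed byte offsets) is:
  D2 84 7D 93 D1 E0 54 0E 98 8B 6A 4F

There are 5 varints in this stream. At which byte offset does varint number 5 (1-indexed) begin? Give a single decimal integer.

  byte[0]=0xD2 cont=1 payload=0x52=82: acc |= 82<<0 -> acc=82 shift=7
  byte[1]=0x84 cont=1 payload=0x04=4: acc |= 4<<7 -> acc=594 shift=14
  byte[2]=0x7D cont=0 payload=0x7D=125: acc |= 125<<14 -> acc=2048594 shift=21 [end]
Varint 1: bytes[0:3] = D2 84 7D -> value 2048594 (3 byte(s))
  byte[3]=0x93 cont=1 payload=0x13=19: acc |= 19<<0 -> acc=19 shift=7
  byte[4]=0xD1 cont=1 payload=0x51=81: acc |= 81<<7 -> acc=10387 shift=14
  byte[5]=0xE0 cont=1 payload=0x60=96: acc |= 96<<14 -> acc=1583251 shift=21
  byte[6]=0x54 cont=0 payload=0x54=84: acc |= 84<<21 -> acc=177744019 shift=28 [end]
Varint 2: bytes[3:7] = 93 D1 E0 54 -> value 177744019 (4 byte(s))
  byte[7]=0x0E cont=0 payload=0x0E=14: acc |= 14<<0 -> acc=14 shift=7 [end]
Varint 3: bytes[7:8] = 0E -> value 14 (1 byte(s))
  byte[8]=0x98 cont=1 payload=0x18=24: acc |= 24<<0 -> acc=24 shift=7
  byte[9]=0x8B cont=1 payload=0x0B=11: acc |= 11<<7 -> acc=1432 shift=14
  byte[10]=0x6A cont=0 payload=0x6A=106: acc |= 106<<14 -> acc=1738136 shift=21 [end]
Varint 4: bytes[8:11] = 98 8B 6A -> value 1738136 (3 byte(s))
  byte[11]=0x4F cont=0 payload=0x4F=79: acc |= 79<<0 -> acc=79 shift=7 [end]
Varint 5: bytes[11:12] = 4F -> value 79 (1 byte(s))

Answer: 11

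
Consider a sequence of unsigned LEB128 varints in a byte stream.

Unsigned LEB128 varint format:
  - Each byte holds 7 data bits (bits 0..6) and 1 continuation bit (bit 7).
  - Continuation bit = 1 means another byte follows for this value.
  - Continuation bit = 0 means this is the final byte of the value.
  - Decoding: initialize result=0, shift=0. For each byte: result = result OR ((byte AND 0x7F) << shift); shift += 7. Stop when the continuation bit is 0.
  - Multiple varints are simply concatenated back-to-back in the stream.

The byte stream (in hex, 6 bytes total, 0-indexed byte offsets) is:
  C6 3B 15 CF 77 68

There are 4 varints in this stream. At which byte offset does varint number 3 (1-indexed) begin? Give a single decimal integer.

Answer: 3

Derivation:
  byte[0]=0xC6 cont=1 payload=0x46=70: acc |= 70<<0 -> acc=70 shift=7
  byte[1]=0x3B cont=0 payload=0x3B=59: acc |= 59<<7 -> acc=7622 shift=14 [end]
Varint 1: bytes[0:2] = C6 3B -> value 7622 (2 byte(s))
  byte[2]=0x15 cont=0 payload=0x15=21: acc |= 21<<0 -> acc=21 shift=7 [end]
Varint 2: bytes[2:3] = 15 -> value 21 (1 byte(s))
  byte[3]=0xCF cont=1 payload=0x4F=79: acc |= 79<<0 -> acc=79 shift=7
  byte[4]=0x77 cont=0 payload=0x77=119: acc |= 119<<7 -> acc=15311 shift=14 [end]
Varint 3: bytes[3:5] = CF 77 -> value 15311 (2 byte(s))
  byte[5]=0x68 cont=0 payload=0x68=104: acc |= 104<<0 -> acc=104 shift=7 [end]
Varint 4: bytes[5:6] = 68 -> value 104 (1 byte(s))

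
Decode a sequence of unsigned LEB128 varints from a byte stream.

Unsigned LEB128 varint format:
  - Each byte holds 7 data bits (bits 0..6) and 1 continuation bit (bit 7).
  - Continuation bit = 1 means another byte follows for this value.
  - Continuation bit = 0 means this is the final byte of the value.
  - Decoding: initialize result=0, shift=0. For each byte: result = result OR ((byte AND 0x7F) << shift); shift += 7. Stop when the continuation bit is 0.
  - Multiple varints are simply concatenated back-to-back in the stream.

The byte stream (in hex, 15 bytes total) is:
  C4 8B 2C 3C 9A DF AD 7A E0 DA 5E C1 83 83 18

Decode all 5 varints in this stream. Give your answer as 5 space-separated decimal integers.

Answer: 722372 60 256602010 1551712 50381249

Derivation:
  byte[0]=0xC4 cont=1 payload=0x44=68: acc |= 68<<0 -> acc=68 shift=7
  byte[1]=0x8B cont=1 payload=0x0B=11: acc |= 11<<7 -> acc=1476 shift=14
  byte[2]=0x2C cont=0 payload=0x2C=44: acc |= 44<<14 -> acc=722372 shift=21 [end]
Varint 1: bytes[0:3] = C4 8B 2C -> value 722372 (3 byte(s))
  byte[3]=0x3C cont=0 payload=0x3C=60: acc |= 60<<0 -> acc=60 shift=7 [end]
Varint 2: bytes[3:4] = 3C -> value 60 (1 byte(s))
  byte[4]=0x9A cont=1 payload=0x1A=26: acc |= 26<<0 -> acc=26 shift=7
  byte[5]=0xDF cont=1 payload=0x5F=95: acc |= 95<<7 -> acc=12186 shift=14
  byte[6]=0xAD cont=1 payload=0x2D=45: acc |= 45<<14 -> acc=749466 shift=21
  byte[7]=0x7A cont=0 payload=0x7A=122: acc |= 122<<21 -> acc=256602010 shift=28 [end]
Varint 3: bytes[4:8] = 9A DF AD 7A -> value 256602010 (4 byte(s))
  byte[8]=0xE0 cont=1 payload=0x60=96: acc |= 96<<0 -> acc=96 shift=7
  byte[9]=0xDA cont=1 payload=0x5A=90: acc |= 90<<7 -> acc=11616 shift=14
  byte[10]=0x5E cont=0 payload=0x5E=94: acc |= 94<<14 -> acc=1551712 shift=21 [end]
Varint 4: bytes[8:11] = E0 DA 5E -> value 1551712 (3 byte(s))
  byte[11]=0xC1 cont=1 payload=0x41=65: acc |= 65<<0 -> acc=65 shift=7
  byte[12]=0x83 cont=1 payload=0x03=3: acc |= 3<<7 -> acc=449 shift=14
  byte[13]=0x83 cont=1 payload=0x03=3: acc |= 3<<14 -> acc=49601 shift=21
  byte[14]=0x18 cont=0 payload=0x18=24: acc |= 24<<21 -> acc=50381249 shift=28 [end]
Varint 5: bytes[11:15] = C1 83 83 18 -> value 50381249 (4 byte(s))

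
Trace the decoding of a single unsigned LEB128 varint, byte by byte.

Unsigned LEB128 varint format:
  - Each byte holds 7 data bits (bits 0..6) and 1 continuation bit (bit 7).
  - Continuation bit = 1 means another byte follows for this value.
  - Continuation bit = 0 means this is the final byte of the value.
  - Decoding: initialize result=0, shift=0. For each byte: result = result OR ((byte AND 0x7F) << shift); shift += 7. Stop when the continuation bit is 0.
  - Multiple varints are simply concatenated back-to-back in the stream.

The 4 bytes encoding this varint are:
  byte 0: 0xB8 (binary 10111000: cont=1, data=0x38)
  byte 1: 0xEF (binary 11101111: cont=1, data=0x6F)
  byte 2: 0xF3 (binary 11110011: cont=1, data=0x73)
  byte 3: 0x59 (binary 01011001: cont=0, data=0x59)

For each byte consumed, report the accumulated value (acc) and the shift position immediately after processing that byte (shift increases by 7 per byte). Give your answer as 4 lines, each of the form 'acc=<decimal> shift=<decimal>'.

byte 0=0xB8: payload=0x38=56, contrib = 56<<0 = 56; acc -> 56, shift -> 7
byte 1=0xEF: payload=0x6F=111, contrib = 111<<7 = 14208; acc -> 14264, shift -> 14
byte 2=0xF3: payload=0x73=115, contrib = 115<<14 = 1884160; acc -> 1898424, shift -> 21
byte 3=0x59: payload=0x59=89, contrib = 89<<21 = 186646528; acc -> 188544952, shift -> 28

Answer: acc=56 shift=7
acc=14264 shift=14
acc=1898424 shift=21
acc=188544952 shift=28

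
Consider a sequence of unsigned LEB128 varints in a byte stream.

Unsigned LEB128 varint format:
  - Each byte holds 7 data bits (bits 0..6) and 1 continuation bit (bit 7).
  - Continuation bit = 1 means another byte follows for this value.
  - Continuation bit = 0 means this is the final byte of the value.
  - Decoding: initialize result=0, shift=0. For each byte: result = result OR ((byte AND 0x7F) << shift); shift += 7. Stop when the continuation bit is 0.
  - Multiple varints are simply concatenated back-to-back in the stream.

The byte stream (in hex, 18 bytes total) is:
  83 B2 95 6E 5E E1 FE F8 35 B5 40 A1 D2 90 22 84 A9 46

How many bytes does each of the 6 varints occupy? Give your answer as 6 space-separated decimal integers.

  byte[0]=0x83 cont=1 payload=0x03=3: acc |= 3<<0 -> acc=3 shift=7
  byte[1]=0xB2 cont=1 payload=0x32=50: acc |= 50<<7 -> acc=6403 shift=14
  byte[2]=0x95 cont=1 payload=0x15=21: acc |= 21<<14 -> acc=350467 shift=21
  byte[3]=0x6E cont=0 payload=0x6E=110: acc |= 110<<21 -> acc=231037187 shift=28 [end]
Varint 1: bytes[0:4] = 83 B2 95 6E -> value 231037187 (4 byte(s))
  byte[4]=0x5E cont=0 payload=0x5E=94: acc |= 94<<0 -> acc=94 shift=7 [end]
Varint 2: bytes[4:5] = 5E -> value 94 (1 byte(s))
  byte[5]=0xE1 cont=1 payload=0x61=97: acc |= 97<<0 -> acc=97 shift=7
  byte[6]=0xFE cont=1 payload=0x7E=126: acc |= 126<<7 -> acc=16225 shift=14
  byte[7]=0xF8 cont=1 payload=0x78=120: acc |= 120<<14 -> acc=1982305 shift=21
  byte[8]=0x35 cont=0 payload=0x35=53: acc |= 53<<21 -> acc=113131361 shift=28 [end]
Varint 3: bytes[5:9] = E1 FE F8 35 -> value 113131361 (4 byte(s))
  byte[9]=0xB5 cont=1 payload=0x35=53: acc |= 53<<0 -> acc=53 shift=7
  byte[10]=0x40 cont=0 payload=0x40=64: acc |= 64<<7 -> acc=8245 shift=14 [end]
Varint 4: bytes[9:11] = B5 40 -> value 8245 (2 byte(s))
  byte[11]=0xA1 cont=1 payload=0x21=33: acc |= 33<<0 -> acc=33 shift=7
  byte[12]=0xD2 cont=1 payload=0x52=82: acc |= 82<<7 -> acc=10529 shift=14
  byte[13]=0x90 cont=1 payload=0x10=16: acc |= 16<<14 -> acc=272673 shift=21
  byte[14]=0x22 cont=0 payload=0x22=34: acc |= 34<<21 -> acc=71575841 shift=28 [end]
Varint 5: bytes[11:15] = A1 D2 90 22 -> value 71575841 (4 byte(s))
  byte[15]=0x84 cont=1 payload=0x04=4: acc |= 4<<0 -> acc=4 shift=7
  byte[16]=0xA9 cont=1 payload=0x29=41: acc |= 41<<7 -> acc=5252 shift=14
  byte[17]=0x46 cont=0 payload=0x46=70: acc |= 70<<14 -> acc=1152132 shift=21 [end]
Varint 6: bytes[15:18] = 84 A9 46 -> value 1152132 (3 byte(s))

Answer: 4 1 4 2 4 3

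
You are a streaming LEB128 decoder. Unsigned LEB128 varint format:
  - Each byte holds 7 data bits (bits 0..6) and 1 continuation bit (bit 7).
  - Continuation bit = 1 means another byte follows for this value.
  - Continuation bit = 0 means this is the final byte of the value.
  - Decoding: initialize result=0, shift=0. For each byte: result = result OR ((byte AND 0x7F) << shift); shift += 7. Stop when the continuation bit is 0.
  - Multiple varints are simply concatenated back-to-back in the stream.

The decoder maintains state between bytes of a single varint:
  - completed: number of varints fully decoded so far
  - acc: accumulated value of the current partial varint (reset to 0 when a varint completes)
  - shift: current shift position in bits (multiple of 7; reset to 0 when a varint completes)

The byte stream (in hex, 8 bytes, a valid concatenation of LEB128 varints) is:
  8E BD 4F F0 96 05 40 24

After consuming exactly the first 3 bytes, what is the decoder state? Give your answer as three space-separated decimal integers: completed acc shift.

Answer: 1 0 0

Derivation:
byte[0]=0x8E cont=1 payload=0x0E: acc |= 14<<0 -> completed=0 acc=14 shift=7
byte[1]=0xBD cont=1 payload=0x3D: acc |= 61<<7 -> completed=0 acc=7822 shift=14
byte[2]=0x4F cont=0 payload=0x4F: varint #1 complete (value=1302158); reset -> completed=1 acc=0 shift=0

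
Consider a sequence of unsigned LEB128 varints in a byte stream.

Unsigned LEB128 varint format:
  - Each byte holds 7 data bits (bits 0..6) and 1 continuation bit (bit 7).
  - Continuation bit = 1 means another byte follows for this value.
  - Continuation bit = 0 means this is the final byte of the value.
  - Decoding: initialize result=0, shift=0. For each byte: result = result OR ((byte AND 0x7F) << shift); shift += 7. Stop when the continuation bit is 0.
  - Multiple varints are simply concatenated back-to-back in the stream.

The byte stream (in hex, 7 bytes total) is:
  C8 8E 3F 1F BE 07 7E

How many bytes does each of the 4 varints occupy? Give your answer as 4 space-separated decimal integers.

  byte[0]=0xC8 cont=1 payload=0x48=72: acc |= 72<<0 -> acc=72 shift=7
  byte[1]=0x8E cont=1 payload=0x0E=14: acc |= 14<<7 -> acc=1864 shift=14
  byte[2]=0x3F cont=0 payload=0x3F=63: acc |= 63<<14 -> acc=1034056 shift=21 [end]
Varint 1: bytes[0:3] = C8 8E 3F -> value 1034056 (3 byte(s))
  byte[3]=0x1F cont=0 payload=0x1F=31: acc |= 31<<0 -> acc=31 shift=7 [end]
Varint 2: bytes[3:4] = 1F -> value 31 (1 byte(s))
  byte[4]=0xBE cont=1 payload=0x3E=62: acc |= 62<<0 -> acc=62 shift=7
  byte[5]=0x07 cont=0 payload=0x07=7: acc |= 7<<7 -> acc=958 shift=14 [end]
Varint 3: bytes[4:6] = BE 07 -> value 958 (2 byte(s))
  byte[6]=0x7E cont=0 payload=0x7E=126: acc |= 126<<0 -> acc=126 shift=7 [end]
Varint 4: bytes[6:7] = 7E -> value 126 (1 byte(s))

Answer: 3 1 2 1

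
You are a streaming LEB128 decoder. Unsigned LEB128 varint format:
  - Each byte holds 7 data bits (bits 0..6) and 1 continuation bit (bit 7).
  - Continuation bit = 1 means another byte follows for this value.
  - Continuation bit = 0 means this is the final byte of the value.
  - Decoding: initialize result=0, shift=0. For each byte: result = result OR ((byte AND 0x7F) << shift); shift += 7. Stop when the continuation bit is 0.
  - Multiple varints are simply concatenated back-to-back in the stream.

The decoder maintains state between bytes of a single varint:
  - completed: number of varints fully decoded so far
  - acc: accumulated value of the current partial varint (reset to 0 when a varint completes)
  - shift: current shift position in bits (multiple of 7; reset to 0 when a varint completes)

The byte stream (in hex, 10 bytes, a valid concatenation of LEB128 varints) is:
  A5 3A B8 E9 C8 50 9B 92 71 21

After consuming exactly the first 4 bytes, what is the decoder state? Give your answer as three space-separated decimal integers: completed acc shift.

Answer: 1 13496 14

Derivation:
byte[0]=0xA5 cont=1 payload=0x25: acc |= 37<<0 -> completed=0 acc=37 shift=7
byte[1]=0x3A cont=0 payload=0x3A: varint #1 complete (value=7461); reset -> completed=1 acc=0 shift=0
byte[2]=0xB8 cont=1 payload=0x38: acc |= 56<<0 -> completed=1 acc=56 shift=7
byte[3]=0xE9 cont=1 payload=0x69: acc |= 105<<7 -> completed=1 acc=13496 shift=14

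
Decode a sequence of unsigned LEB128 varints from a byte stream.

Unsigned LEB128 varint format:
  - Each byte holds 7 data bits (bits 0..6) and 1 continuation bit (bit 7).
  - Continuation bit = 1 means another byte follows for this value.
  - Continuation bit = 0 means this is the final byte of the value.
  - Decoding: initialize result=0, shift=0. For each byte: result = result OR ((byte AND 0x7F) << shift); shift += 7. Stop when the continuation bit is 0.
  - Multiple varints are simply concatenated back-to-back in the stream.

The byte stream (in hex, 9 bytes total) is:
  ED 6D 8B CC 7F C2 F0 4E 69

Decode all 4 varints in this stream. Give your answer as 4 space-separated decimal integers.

  byte[0]=0xED cont=1 payload=0x6D=109: acc |= 109<<0 -> acc=109 shift=7
  byte[1]=0x6D cont=0 payload=0x6D=109: acc |= 109<<7 -> acc=14061 shift=14 [end]
Varint 1: bytes[0:2] = ED 6D -> value 14061 (2 byte(s))
  byte[2]=0x8B cont=1 payload=0x0B=11: acc |= 11<<0 -> acc=11 shift=7
  byte[3]=0xCC cont=1 payload=0x4C=76: acc |= 76<<7 -> acc=9739 shift=14
  byte[4]=0x7F cont=0 payload=0x7F=127: acc |= 127<<14 -> acc=2090507 shift=21 [end]
Varint 2: bytes[2:5] = 8B CC 7F -> value 2090507 (3 byte(s))
  byte[5]=0xC2 cont=1 payload=0x42=66: acc |= 66<<0 -> acc=66 shift=7
  byte[6]=0xF0 cont=1 payload=0x70=112: acc |= 112<<7 -> acc=14402 shift=14
  byte[7]=0x4E cont=0 payload=0x4E=78: acc |= 78<<14 -> acc=1292354 shift=21 [end]
Varint 3: bytes[5:8] = C2 F0 4E -> value 1292354 (3 byte(s))
  byte[8]=0x69 cont=0 payload=0x69=105: acc |= 105<<0 -> acc=105 shift=7 [end]
Varint 4: bytes[8:9] = 69 -> value 105 (1 byte(s))

Answer: 14061 2090507 1292354 105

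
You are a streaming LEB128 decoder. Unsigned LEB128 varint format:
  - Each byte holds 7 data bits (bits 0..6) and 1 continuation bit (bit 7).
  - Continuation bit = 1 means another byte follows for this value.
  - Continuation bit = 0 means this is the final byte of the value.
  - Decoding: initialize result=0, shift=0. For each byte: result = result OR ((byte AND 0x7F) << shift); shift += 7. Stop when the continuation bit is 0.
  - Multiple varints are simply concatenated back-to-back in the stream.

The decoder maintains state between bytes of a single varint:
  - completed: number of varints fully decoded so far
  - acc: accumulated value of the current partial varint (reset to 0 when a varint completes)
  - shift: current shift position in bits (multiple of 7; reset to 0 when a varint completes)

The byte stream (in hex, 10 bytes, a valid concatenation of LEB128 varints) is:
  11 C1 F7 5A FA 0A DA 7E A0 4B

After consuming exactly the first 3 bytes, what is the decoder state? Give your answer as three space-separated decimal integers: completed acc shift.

Answer: 1 15297 14

Derivation:
byte[0]=0x11 cont=0 payload=0x11: varint #1 complete (value=17); reset -> completed=1 acc=0 shift=0
byte[1]=0xC1 cont=1 payload=0x41: acc |= 65<<0 -> completed=1 acc=65 shift=7
byte[2]=0xF7 cont=1 payload=0x77: acc |= 119<<7 -> completed=1 acc=15297 shift=14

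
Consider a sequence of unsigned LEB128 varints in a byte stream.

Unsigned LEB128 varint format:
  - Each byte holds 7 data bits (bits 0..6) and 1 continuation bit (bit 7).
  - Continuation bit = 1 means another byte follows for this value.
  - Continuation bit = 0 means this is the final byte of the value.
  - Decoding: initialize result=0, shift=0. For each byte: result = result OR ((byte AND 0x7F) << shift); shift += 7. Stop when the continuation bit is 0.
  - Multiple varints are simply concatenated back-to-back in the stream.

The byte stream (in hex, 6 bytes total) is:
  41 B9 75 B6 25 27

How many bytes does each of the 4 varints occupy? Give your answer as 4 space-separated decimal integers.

Answer: 1 2 2 1

Derivation:
  byte[0]=0x41 cont=0 payload=0x41=65: acc |= 65<<0 -> acc=65 shift=7 [end]
Varint 1: bytes[0:1] = 41 -> value 65 (1 byte(s))
  byte[1]=0xB9 cont=1 payload=0x39=57: acc |= 57<<0 -> acc=57 shift=7
  byte[2]=0x75 cont=0 payload=0x75=117: acc |= 117<<7 -> acc=15033 shift=14 [end]
Varint 2: bytes[1:3] = B9 75 -> value 15033 (2 byte(s))
  byte[3]=0xB6 cont=1 payload=0x36=54: acc |= 54<<0 -> acc=54 shift=7
  byte[4]=0x25 cont=0 payload=0x25=37: acc |= 37<<7 -> acc=4790 shift=14 [end]
Varint 3: bytes[3:5] = B6 25 -> value 4790 (2 byte(s))
  byte[5]=0x27 cont=0 payload=0x27=39: acc |= 39<<0 -> acc=39 shift=7 [end]
Varint 4: bytes[5:6] = 27 -> value 39 (1 byte(s))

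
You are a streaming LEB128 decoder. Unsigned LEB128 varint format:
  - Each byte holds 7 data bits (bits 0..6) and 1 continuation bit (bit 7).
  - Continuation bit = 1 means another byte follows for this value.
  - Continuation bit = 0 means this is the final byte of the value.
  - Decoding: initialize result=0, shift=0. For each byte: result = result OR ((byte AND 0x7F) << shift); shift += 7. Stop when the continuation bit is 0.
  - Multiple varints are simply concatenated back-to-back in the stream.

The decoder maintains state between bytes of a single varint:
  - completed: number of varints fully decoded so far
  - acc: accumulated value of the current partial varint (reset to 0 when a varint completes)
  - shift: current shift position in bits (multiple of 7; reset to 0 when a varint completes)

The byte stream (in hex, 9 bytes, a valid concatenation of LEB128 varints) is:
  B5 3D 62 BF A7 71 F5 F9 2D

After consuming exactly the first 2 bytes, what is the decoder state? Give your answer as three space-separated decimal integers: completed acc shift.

byte[0]=0xB5 cont=1 payload=0x35: acc |= 53<<0 -> completed=0 acc=53 shift=7
byte[1]=0x3D cont=0 payload=0x3D: varint #1 complete (value=7861); reset -> completed=1 acc=0 shift=0

Answer: 1 0 0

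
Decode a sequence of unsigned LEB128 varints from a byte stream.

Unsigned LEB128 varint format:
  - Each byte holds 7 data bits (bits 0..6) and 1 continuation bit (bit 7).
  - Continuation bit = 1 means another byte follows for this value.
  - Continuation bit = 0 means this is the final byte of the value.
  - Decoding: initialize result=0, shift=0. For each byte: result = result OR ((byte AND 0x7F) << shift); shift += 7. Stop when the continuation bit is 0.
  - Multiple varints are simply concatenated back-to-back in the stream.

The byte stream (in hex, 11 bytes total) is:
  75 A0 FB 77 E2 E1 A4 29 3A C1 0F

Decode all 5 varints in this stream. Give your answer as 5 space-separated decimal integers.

Answer: 117 1965472 86585570 58 1985

Derivation:
  byte[0]=0x75 cont=0 payload=0x75=117: acc |= 117<<0 -> acc=117 shift=7 [end]
Varint 1: bytes[0:1] = 75 -> value 117 (1 byte(s))
  byte[1]=0xA0 cont=1 payload=0x20=32: acc |= 32<<0 -> acc=32 shift=7
  byte[2]=0xFB cont=1 payload=0x7B=123: acc |= 123<<7 -> acc=15776 shift=14
  byte[3]=0x77 cont=0 payload=0x77=119: acc |= 119<<14 -> acc=1965472 shift=21 [end]
Varint 2: bytes[1:4] = A0 FB 77 -> value 1965472 (3 byte(s))
  byte[4]=0xE2 cont=1 payload=0x62=98: acc |= 98<<0 -> acc=98 shift=7
  byte[5]=0xE1 cont=1 payload=0x61=97: acc |= 97<<7 -> acc=12514 shift=14
  byte[6]=0xA4 cont=1 payload=0x24=36: acc |= 36<<14 -> acc=602338 shift=21
  byte[7]=0x29 cont=0 payload=0x29=41: acc |= 41<<21 -> acc=86585570 shift=28 [end]
Varint 3: bytes[4:8] = E2 E1 A4 29 -> value 86585570 (4 byte(s))
  byte[8]=0x3A cont=0 payload=0x3A=58: acc |= 58<<0 -> acc=58 shift=7 [end]
Varint 4: bytes[8:9] = 3A -> value 58 (1 byte(s))
  byte[9]=0xC1 cont=1 payload=0x41=65: acc |= 65<<0 -> acc=65 shift=7
  byte[10]=0x0F cont=0 payload=0x0F=15: acc |= 15<<7 -> acc=1985 shift=14 [end]
Varint 5: bytes[9:11] = C1 0F -> value 1985 (2 byte(s))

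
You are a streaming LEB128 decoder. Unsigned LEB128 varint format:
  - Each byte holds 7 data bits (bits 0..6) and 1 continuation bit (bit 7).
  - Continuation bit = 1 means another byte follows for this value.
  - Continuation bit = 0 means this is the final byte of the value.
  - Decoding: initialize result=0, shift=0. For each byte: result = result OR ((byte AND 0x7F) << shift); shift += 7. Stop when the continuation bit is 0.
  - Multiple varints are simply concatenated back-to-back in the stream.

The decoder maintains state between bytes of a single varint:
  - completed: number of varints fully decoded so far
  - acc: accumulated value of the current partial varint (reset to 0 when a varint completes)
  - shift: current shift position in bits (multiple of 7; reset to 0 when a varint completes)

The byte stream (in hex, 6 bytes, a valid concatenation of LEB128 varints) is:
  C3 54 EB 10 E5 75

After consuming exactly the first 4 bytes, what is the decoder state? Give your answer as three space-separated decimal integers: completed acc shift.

byte[0]=0xC3 cont=1 payload=0x43: acc |= 67<<0 -> completed=0 acc=67 shift=7
byte[1]=0x54 cont=0 payload=0x54: varint #1 complete (value=10819); reset -> completed=1 acc=0 shift=0
byte[2]=0xEB cont=1 payload=0x6B: acc |= 107<<0 -> completed=1 acc=107 shift=7
byte[3]=0x10 cont=0 payload=0x10: varint #2 complete (value=2155); reset -> completed=2 acc=0 shift=0

Answer: 2 0 0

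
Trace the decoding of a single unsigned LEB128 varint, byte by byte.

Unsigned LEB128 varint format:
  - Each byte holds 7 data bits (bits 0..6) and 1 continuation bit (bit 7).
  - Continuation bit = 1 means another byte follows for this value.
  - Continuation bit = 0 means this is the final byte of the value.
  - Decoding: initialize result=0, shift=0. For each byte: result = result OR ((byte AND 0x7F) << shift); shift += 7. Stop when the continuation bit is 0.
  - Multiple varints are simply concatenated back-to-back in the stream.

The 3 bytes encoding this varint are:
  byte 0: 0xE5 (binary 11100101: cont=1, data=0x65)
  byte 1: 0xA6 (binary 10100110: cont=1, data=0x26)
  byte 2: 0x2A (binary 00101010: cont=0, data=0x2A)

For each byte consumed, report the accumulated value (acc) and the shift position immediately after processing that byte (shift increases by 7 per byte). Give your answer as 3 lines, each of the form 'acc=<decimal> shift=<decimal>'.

Answer: acc=101 shift=7
acc=4965 shift=14
acc=693093 shift=21

Derivation:
byte 0=0xE5: payload=0x65=101, contrib = 101<<0 = 101; acc -> 101, shift -> 7
byte 1=0xA6: payload=0x26=38, contrib = 38<<7 = 4864; acc -> 4965, shift -> 14
byte 2=0x2A: payload=0x2A=42, contrib = 42<<14 = 688128; acc -> 693093, shift -> 21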